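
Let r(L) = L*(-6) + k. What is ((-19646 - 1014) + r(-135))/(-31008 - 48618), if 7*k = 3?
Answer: 138947/557382 ≈ 0.24928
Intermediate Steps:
k = 3/7 (k = (1/7)*3 = 3/7 ≈ 0.42857)
r(L) = 3/7 - 6*L (r(L) = L*(-6) + 3/7 = -6*L + 3/7 = 3/7 - 6*L)
((-19646 - 1014) + r(-135))/(-31008 - 48618) = ((-19646 - 1014) + (3/7 - 6*(-135)))/(-31008 - 48618) = (-20660 + (3/7 + 810))/(-79626) = (-20660 + 5673/7)*(-1/79626) = -138947/7*(-1/79626) = 138947/557382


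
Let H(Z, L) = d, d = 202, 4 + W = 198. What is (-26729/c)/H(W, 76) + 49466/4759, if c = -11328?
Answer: 113318074607/10889810304 ≈ 10.406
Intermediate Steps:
W = 194 (W = -4 + 198 = 194)
H(Z, L) = 202
(-26729/c)/H(W, 76) + 49466/4759 = -26729/(-11328)/202 + 49466/4759 = -26729*(-1/11328)*(1/202) + 49466*(1/4759) = (26729/11328)*(1/202) + 49466/4759 = 26729/2288256 + 49466/4759 = 113318074607/10889810304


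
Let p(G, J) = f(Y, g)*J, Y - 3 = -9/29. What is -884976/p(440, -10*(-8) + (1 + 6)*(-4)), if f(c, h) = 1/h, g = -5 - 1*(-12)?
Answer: -1548708/13 ≈ -1.1913e+5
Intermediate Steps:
Y = 78/29 (Y = 3 - 9/29 = 78/29 ≈ 2.6897)
g = 7 (g = -5 + 12 = 7)
p(G, J) = J/7
-884976/p(440, -10*(-8) + (1 + 6)*(-4)) = -884976*7/(-10*(-8) + (1 + 6)*(-4)) = -884976*7/(80 + 7*(-4)) = -884976*7/(80 - 28) = -884976/((⅐)*52) = -884976/52/7 = -884976*7/52 = -1548708/13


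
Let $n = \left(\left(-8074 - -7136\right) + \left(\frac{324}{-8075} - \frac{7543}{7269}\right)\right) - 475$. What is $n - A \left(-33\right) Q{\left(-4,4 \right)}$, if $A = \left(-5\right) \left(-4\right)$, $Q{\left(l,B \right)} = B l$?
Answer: $- \frac{702844541156}{58697175} \approx -11974.0$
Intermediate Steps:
$A = 20$
$n = - \frac{83002373156}{58697175}$ ($n = \left(\left(-8074 + 7136\right) + \left(324 \left(- \frac{1}{8075}\right) - \frac{7543}{7269}\right)\right) - 475 = \left(-938 - \frac{63264881}{58697175}\right) - 475 = - \frac{55121215031}{58697175} - 475 = - \frac{83002373156}{58697175} \approx -1414.1$)
$n - A \left(-33\right) Q{\left(-4,4 \right)} = - \frac{83002373156}{58697175} - 20 \left(-33\right) 4 \left(-4\right) = - \frac{83002373156}{58697175} - \left(-660\right) \left(-16\right) = - \frac{83002373156}{58697175} - 10560 = - \frac{702844541156}{58697175}$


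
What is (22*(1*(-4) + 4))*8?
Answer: 0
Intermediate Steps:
(22*(1*(-4) + 4))*8 = (22*(-4 + 4))*8 = (22*0)*8 = 0*8 = 0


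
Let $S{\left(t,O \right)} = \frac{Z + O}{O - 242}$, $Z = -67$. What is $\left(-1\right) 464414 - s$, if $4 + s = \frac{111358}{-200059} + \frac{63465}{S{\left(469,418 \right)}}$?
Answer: $- \frac{11615262466864}{23406903} \approx -4.9623 \cdot 10^{5}$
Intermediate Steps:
$S{\left(t,O \right)} = \frac{-67 + O}{-242 + O}$ ($S{\left(t,O \right)} = \frac{-67 + O}{O - 242} = \frac{-67 + O}{-242 + O}$)
$s = \frac{744769017022}{23406903}$ ($s = -4 + \left(\frac{111358}{-200059} + \frac{63465}{\frac{1}{-242 + 418} \left(-67 + 418\right)}\right) = -4 + \left(111358 \left(- \frac{1}{200059}\right) + \frac{63465}{\frac{1}{176} \cdot 351}\right) = -4 - \left(\frac{111358}{200059} - \frac{63465}{\frac{1}{176} \cdot 351}\right) = -4 - \left(\frac{111358}{200059} - \frac{63465}{\frac{351}{176}}\right) = -4 + \left(- \frac{111358}{200059} + 63465 \cdot \frac{176}{351}\right) = -4 + \left(- \frac{111358}{200059} + \frac{3723280}{117}\right) = -4 + \frac{744862644634}{23406903} = \frac{744769017022}{23406903} \approx 31818.0$)
$\left(-1\right) 464414 - s = \left(-1\right) 464414 - \frac{744769017022}{23406903} = -464414 - \frac{744769017022}{23406903} = - \frac{11615262466864}{23406903}$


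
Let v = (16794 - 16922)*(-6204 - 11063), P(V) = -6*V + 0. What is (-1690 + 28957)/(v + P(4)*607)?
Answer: 27267/2195608 ≈ 0.012419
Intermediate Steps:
P(V) = -6*V
v = 2210176 (v = -128*(-17267) = 2210176)
(-1690 + 28957)/(v + P(4)*607) = (-1690 + 28957)/(2210176 - 6*4*607) = 27267/(2210176 - 24*607) = 27267/(2210176 - 14568) = 27267/2195608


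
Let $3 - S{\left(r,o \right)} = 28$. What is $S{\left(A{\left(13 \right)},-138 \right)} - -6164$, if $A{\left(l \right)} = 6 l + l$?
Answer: $6139$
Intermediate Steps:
$A{\left(l \right)} = 7 l$
$S{\left(r,o \right)} = -25$ ($S{\left(r,o \right)} = 3 - 28 = -25$)
$S{\left(A{\left(13 \right)},-138 \right)} - -6164 = -25 - -6164 = -25 + 6164 = 6139$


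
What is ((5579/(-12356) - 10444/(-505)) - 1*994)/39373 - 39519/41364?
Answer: -138337709869817/141142503886530 ≈ -0.98013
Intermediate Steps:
((5579/(-12356) - 10444/(-505)) - 1*994)/39373 - 39519/41364 = ((5579*(-1/12356) - 10444*(-1/505)) - 994)*(1/39373) - 39519*1/41364 = ((-5579/12356 + 10444/505) - 994)*(1/39373) - 4391/4596 = (126228669/6239780 - 994)*(1/39373) - 4391/4596 = -6076112651/6239780*1/39373 - 4391/4596 = -6076112651/245678857940 - 4391/4596 = -138337709869817/141142503886530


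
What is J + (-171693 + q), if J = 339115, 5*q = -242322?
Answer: 594788/5 ≈ 1.1896e+5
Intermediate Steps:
q = -242322/5 (q = (⅕)*(-242322) = -242322/5 ≈ -48464.)
J + (-171693 + q) = 339115 + (-171693 - 242322/5) = 339115 - 1100787/5 = 594788/5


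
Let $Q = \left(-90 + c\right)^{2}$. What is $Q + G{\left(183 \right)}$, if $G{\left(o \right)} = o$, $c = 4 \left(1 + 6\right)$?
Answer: $4027$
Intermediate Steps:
$c = 28$ ($c = 4 \cdot 7 = 28$)
$Q = 3844$ ($Q = \left(-90 + 28\right)^{2} = \left(-62\right)^{2} = 3844$)
$Q + G{\left(183 \right)} = 3844 + 183 = 4027$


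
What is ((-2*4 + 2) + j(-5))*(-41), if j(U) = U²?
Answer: -779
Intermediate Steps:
((-2*4 + 2) + j(-5))*(-41) = ((-2*4 + 2) + (-5)²)*(-41) = ((-8 + 2) + 25)*(-41) = (-6 + 25)*(-41) = 19*(-41) = -779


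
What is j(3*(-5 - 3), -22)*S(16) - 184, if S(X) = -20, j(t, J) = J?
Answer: 256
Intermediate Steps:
j(3*(-5 - 3), -22)*S(16) - 184 = -22*(-20) - 184 = 440 - 184 = 256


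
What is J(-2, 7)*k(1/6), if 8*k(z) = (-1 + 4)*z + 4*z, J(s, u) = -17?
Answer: -119/48 ≈ -2.4792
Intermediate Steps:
k(z) = 7*z/8 (k(z) = ((-1 + 4)*z + 4*z)/8 = (3*z + 4*z)/8 = (7*z)/8 = 7*z/8)
J(-2, 7)*k(1/6) = -119/(8*6) = -17*7/48 = -119/48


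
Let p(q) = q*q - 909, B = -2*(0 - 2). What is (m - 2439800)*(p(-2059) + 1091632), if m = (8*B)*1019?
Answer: -12830824427168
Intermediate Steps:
B = 4 (B = -2*(-2) = 4)
m = 32608 (m = (8*4)*1019 = 32*1019 = 32608)
p(q) = -909 + q**2 (p(q) = q**2 - 909 = -909 + q**2)
(m - 2439800)*(p(-2059) + 1091632) = (32608 - 2439800)*((-909 + (-2059)**2) + 1091632) = -2407192*((-909 + 4239481) + 1091632) = -2407192*(4238572 + 1091632) = -2407192*5330204 = -12830824427168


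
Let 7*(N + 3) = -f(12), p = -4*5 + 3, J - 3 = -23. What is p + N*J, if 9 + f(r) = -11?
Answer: -99/7 ≈ -14.143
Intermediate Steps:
J = -20 (J = 3 - 23 = -20)
f(r) = -20 (f(r) = -9 - 11 = -20)
p = -17 (p = -20 + 3 = -17)
N = -⅐ (N = -3 + (-1*(-20))/7 = -3 + (⅐)*20 = -3 + 20/7 = -⅐ ≈ -0.14286)
p + N*J = -17 - ⅐*(-20) = -17 + 20/7 = -99/7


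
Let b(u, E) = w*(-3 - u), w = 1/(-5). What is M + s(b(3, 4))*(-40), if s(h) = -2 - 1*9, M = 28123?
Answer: 28563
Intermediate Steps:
w = -1/5 ≈ -0.20000
b(u, E) = 3/5 + u/5 (b(u, E) = -(-3 - u)/5 = 3/5 + u/5)
s(h) = -11 (s(h) = -2 - 9 = -11)
M + s(b(3, 4))*(-40) = 28123 - 11*(-40) = 28123 + 440 = 28563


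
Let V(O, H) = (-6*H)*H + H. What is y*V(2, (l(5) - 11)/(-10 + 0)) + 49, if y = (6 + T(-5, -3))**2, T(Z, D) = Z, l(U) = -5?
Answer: 881/25 ≈ 35.240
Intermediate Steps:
V(O, H) = H - 6*H**2 (V(O, H) = -6*H**2 + H = H - 6*H**2)
y = 1 (y = (6 - 5)**2 = 1**2 = 1)
y*V(2, (l(5) - 11)/(-10 + 0)) + 49 = 1*(((-5 - 11)/(-10 + 0))*(1 - 6*(-5 - 11)/(-10 + 0))) + 49 = 1*((-16/(-10))*(1 - (-96)/(-10))) + 49 = 1*((-16*(-1/10))*(1 - (-96)*(-1)/10)) + 49 = 1*(8*(1 - 6*8/5)/5) + 49 = 1*(8*(1 - 48/5)/5) + 49 = 1*((8/5)*(-43/5)) + 49 = 1*(-344/25) + 49 = -344/25 + 49 = 881/25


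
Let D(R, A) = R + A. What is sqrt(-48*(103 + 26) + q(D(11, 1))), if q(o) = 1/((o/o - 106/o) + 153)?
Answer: I*sqrt(4697499846)/871 ≈ 78.689*I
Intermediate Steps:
D(R, A) = A + R
q(o) = 1/(154 - 106/o) (q(o) = 1/((1 - 106/o) + 153) = 1/(154 - 106/o))
sqrt(-48*(103 + 26) + q(D(11, 1))) = sqrt(-48*(103 + 26) + (1 + 11)/(2*(-53 + 77*(1 + 11)))) = sqrt(-48*129 + (1/2)*12/(-53 + 77*12)) = sqrt(-6192 + (1/2)*12/(-53 + 924)) = sqrt(-6192 + (1/2)*12/871) = sqrt(-6192 + (1/2)*12*(1/871)) = sqrt(-6192 + 6/871) = sqrt(-5393226/871) = I*sqrt(4697499846)/871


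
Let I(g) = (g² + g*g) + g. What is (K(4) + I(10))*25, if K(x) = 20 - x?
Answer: 5650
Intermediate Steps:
I(g) = g + 2*g² (I(g) = (g² + g²) + g = 2*g² + g = g + 2*g²)
(K(4) + I(10))*25 = ((20 - 1*4) + 10*(1 + 2*10))*25 = ((20 - 4) + 10*(1 + 20))*25 = (16 + 10*21)*25 = (16 + 210)*25 = 226*25 = 5650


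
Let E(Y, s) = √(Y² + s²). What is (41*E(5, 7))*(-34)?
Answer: -1394*√74 ≈ -11992.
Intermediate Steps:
(41*E(5, 7))*(-34) = (41*√(5² + 7²))*(-34) = (41*√(25 + 49))*(-34) = (41*√74)*(-34) = -1394*√74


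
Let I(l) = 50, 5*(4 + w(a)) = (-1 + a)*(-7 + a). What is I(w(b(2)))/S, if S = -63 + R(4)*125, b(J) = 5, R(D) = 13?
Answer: 25/781 ≈ 0.032010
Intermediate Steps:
w(a) = -4 + (-1 + a)*(-7 + a)/5 (w(a) = -4 + ((-1 + a)*(-7 + a))/5 = -4 + (-1 + a)*(-7 + a)/5)
S = 1562 (S = -63 + 13*125 = -63 + 1625 = 1562)
I(w(b(2)))/S = 50/1562 = 50*(1/1562) = 25/781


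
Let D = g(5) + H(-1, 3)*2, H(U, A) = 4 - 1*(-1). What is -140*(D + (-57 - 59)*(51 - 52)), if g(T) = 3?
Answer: -18060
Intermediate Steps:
H(U, A) = 5 (H(U, A) = 4 + 1 = 5)
D = 13 (D = 3 + 5*2 = 3 + 10 = 13)
-140*(D + (-57 - 59)*(51 - 52)) = -140*(13 + (-57 - 59)*(51 - 52)) = -140*(13 - 116*(-1)) = -140*(13 + 116) = -140*129 = -18060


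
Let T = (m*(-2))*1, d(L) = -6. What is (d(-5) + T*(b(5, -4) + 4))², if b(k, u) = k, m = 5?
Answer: 9216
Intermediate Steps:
T = -10 (T = (5*(-2))*1 = -10*1 = -10)
(d(-5) + T*(b(5, -4) + 4))² = (-6 - 10*(5 + 4))² = (-6 - 10*9)² = (-6 - 90)² = (-96)² = 9216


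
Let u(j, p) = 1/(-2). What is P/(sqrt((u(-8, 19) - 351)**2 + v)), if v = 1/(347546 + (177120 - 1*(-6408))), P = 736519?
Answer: 210434*sqrt(34846626363576195)/18747253605 ≈ 2095.4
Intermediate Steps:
u(j, p) = -1/2
v = 1/531074 (v = 1/(347546 + (177120 + 6408)) = 1/(347546 + 183528) = 1/531074 ≈ 1.8830e-6)
P/(sqrt((u(-8, 19) - 351)**2 + v)) = 736519/(sqrt((-1/2 - 351)**2 + 1/531074)) = 736519/(sqrt((-703/2)**2 + 1/531074)) = 736519/(sqrt(494209/4 + 1/531074)) = 736519/(sqrt(131230775235/1062148)) = 736519/((sqrt(34846626363576195)/531074)) = 736519*(2*sqrt(34846626363576195)/131230775235) = 210434*sqrt(34846626363576195)/18747253605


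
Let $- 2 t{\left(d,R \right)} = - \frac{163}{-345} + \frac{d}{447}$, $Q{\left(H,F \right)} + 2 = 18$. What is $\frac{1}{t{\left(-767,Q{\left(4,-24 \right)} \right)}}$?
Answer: $\frac{17135}{10653} \approx 1.6085$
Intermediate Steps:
$Q{\left(H,F \right)} = 16$ ($Q{\left(H,F \right)} = -2 + 18 = 16$)
$t{\left(d,R \right)} = - \frac{163}{690} - \frac{d}{894}$ ($t{\left(d,R \right)} = - \frac{- \frac{163}{-345} + \frac{d}{447}}{2} = - \frac{\left(-163\right) \left(- \frac{1}{345}\right) + d \frac{1}{447}}{2} = - \frac{\frac{163}{345} + \frac{d}{447}}{2} = - \frac{163}{690} - \frac{d}{894}$)
$\frac{1}{t{\left(-767,Q{\left(4,-24 \right)} \right)}} = \frac{1}{- \frac{163}{690} - - \frac{767}{894}} = \frac{1}{- \frac{163}{690} + \frac{767}{894}} = \frac{1}{\frac{10653}{17135}} = \frac{17135}{10653}$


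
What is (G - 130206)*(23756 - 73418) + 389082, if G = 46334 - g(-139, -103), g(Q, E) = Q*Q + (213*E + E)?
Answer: 4030510044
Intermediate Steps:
g(Q, E) = Q² + 214*E
G = 49055 (G = 46334 - ((-139)² + 214*(-103)) = 46334 - (19321 - 22042) = 46334 - 1*(-2721) = 46334 + 2721 = 49055)
(G - 130206)*(23756 - 73418) + 389082 = (49055 - 130206)*(23756 - 73418) + 389082 = -81151*(-49662) + 389082 = 4030120962 + 389082 = 4030510044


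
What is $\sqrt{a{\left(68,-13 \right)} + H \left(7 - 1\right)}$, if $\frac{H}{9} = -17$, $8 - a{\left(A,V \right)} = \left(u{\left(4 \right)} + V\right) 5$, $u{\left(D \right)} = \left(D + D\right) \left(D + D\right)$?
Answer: $i \sqrt{1165} \approx 34.132 i$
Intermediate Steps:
$u{\left(D \right)} = 4 D^{2}$ ($u{\left(D \right)} = 2 D 2 D = 4 D^{2}$)
$a{\left(A,V \right)} = -312 - 5 V$ ($a{\left(A,V \right)} = 8 - \left(4 \cdot 4^{2} + V\right) 5 = 8 - \left(4 \cdot 16 + V\right) 5 = 8 - \left(64 + V\right) 5 = 8 - \left(320 + 5 V\right) = -312 - 5 V$)
$H = -153$ ($H = 9 \left(-17\right) = -153$)
$\sqrt{a{\left(68,-13 \right)} + H \left(7 - 1\right)} = \sqrt{\left(-312 - -65\right) - 153 \left(7 - 1\right)} = \sqrt{\left(-312 + 65\right) - 918} = \sqrt{-247 - 918} = \sqrt{-1165} = i \sqrt{1165}$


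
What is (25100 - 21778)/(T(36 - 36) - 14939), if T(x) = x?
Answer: -3322/14939 ≈ -0.22237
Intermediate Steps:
(25100 - 21778)/(T(36 - 36) - 14939) = (25100 - 21778)/((36 - 36) - 14939) = 3322/(0 - 14939) = 3322/(-14939) = 3322*(-1/14939) = -3322/14939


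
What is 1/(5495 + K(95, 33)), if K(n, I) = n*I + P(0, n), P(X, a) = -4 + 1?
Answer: 1/8627 ≈ 0.00011592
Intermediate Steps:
P(X, a) = -3
K(n, I) = -3 + I*n (K(n, I) = n*I - 3 = I*n - 3 = -3 + I*n)
1/(5495 + K(95, 33)) = 1/(5495 + (-3 + 33*95)) = 1/(5495 + (-3 + 3135)) = 1/(5495 + 3132) = 1/8627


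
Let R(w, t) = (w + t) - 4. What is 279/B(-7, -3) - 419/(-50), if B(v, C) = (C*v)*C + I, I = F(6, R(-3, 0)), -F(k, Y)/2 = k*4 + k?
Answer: 12529/2050 ≈ 6.1117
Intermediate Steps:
R(w, t) = -4 + t + w (R(w, t) = (t + w) - 4 = -4 + t + w)
F(k, Y) = -10*k (F(k, Y) = -2*(k*4 + k) = -2*(4*k + k) = -10*k)
I = -60 (I = -10*6 = -60)
B(v, C) = -60 + v*C² (B(v, C) = (C*v)*C - 60 = v*C² - 60 = -60 + v*C²)
279/B(-7, -3) - 419/(-50) = 279/(-60 - 7*(-3)²) - 419/(-50) = 279/(-60 - 7*9) - 419*(-1/50) = 279/(-60 - 63) + 419/50 = 279/(-123) + 419/50 = 279*(-1/123) + 419/50 = -93/41 + 419/50 = 12529/2050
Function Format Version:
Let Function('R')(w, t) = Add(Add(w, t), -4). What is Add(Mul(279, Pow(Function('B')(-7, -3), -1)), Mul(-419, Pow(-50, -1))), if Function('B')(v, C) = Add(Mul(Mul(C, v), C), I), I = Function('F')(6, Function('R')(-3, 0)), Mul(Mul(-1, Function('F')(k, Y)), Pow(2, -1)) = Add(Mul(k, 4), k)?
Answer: Rational(12529, 2050) ≈ 6.1117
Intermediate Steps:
Function('R')(w, t) = Add(-4, t, w) (Function('R')(w, t) = Add(Add(t, w), -4) = Add(-4, t, w))
Function('F')(k, Y) = Mul(-10, k) (Function('F')(k, Y) = Mul(-2, Add(Mul(k, 4), k)) = Mul(-2, Add(Mul(4, k), k)) = Mul(-2, Mul(5, k)) = Mul(-10, k))
I = -60 (I = Mul(-10, 6) = -60)
Function('B')(v, C) = Add(-60, Mul(v, Pow(C, 2))) (Function('B')(v, C) = Add(Mul(Mul(C, v), C), -60) = Add(Mul(v, Pow(C, 2)), -60) = Add(-60, Mul(v, Pow(C, 2))))
Add(Mul(279, Pow(Function('B')(-7, -3), -1)), Mul(-419, Pow(-50, -1))) = Add(Mul(279, Pow(Add(-60, Mul(-7, Pow(-3, 2))), -1)), Mul(-419, Pow(-50, -1))) = Add(Mul(279, Pow(Add(-60, Mul(-7, 9)), -1)), Mul(-419, Rational(-1, 50))) = Add(Mul(279, Pow(Add(-60, -63), -1)), Rational(419, 50)) = Add(Mul(279, Pow(-123, -1)), Rational(419, 50)) = Add(Mul(279, Rational(-1, 123)), Rational(419, 50)) = Add(Rational(-93, 41), Rational(419, 50)) = Rational(12529, 2050)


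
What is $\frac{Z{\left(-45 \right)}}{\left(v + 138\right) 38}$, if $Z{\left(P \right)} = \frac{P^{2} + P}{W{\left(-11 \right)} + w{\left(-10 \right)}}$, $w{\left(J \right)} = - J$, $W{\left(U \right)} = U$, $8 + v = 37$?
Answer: $- \frac{990}{3173} \approx -0.31201$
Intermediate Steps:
$v = 29$ ($v = -8 + 37 = 29$)
$Z{\left(P \right)} = - P - P^{2}$ ($Z{\left(P \right)} = \frac{P^{2} + P}{-11 - -10} = \frac{P + P^{2}}{-11 + 10} = \frac{P + P^{2}}{-1} = \left(P + P^{2}\right) \left(-1\right) = - P - P^{2}$)
$\frac{Z{\left(-45 \right)}}{\left(v + 138\right) 38} = \frac{\left(-1\right) \left(-45\right) \left(1 - 45\right)}{\left(29 + 138\right) 38} = \frac{\left(-1\right) \left(-45\right) \left(-44\right)}{167 \cdot 38} = - \frac{1980}{6346} = \left(-1980\right) \frac{1}{6346} = - \frac{990}{3173}$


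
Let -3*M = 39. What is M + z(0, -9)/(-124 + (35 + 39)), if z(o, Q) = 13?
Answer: -663/50 ≈ -13.260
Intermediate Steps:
M = -13 (M = -1/3*39 = -13)
M + z(0, -9)/(-124 + (35 + 39)) = -13 + 13/(-124 + (35 + 39)) = -13 + 13/(-124 + 74) = -13 + 13/(-50) = -13 - 1/50*13 = -13 - 13/50 = -663/50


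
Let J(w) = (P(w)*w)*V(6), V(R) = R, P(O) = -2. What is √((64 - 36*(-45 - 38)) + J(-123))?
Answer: 4*√283 ≈ 67.290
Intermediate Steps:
J(w) = -12*w (J(w) = -2*w*6 = -12*w)
√((64 - 36*(-45 - 38)) + J(-123)) = √((64 - 36*(-45 - 38)) - 12*(-123)) = √((64 - 36*(-83)) + 1476) = √((64 + 2988) + 1476) = √(3052 + 1476) = √4528 = 4*√283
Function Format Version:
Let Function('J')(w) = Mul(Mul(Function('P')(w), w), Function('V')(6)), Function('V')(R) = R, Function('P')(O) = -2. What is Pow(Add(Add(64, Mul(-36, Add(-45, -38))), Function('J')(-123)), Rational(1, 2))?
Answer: Mul(4, Pow(283, Rational(1, 2))) ≈ 67.290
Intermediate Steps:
Function('J')(w) = Mul(-12, w) (Function('J')(w) = Mul(Mul(-2, w), 6) = Mul(-12, w))
Pow(Add(Add(64, Mul(-36, Add(-45, -38))), Function('J')(-123)), Rational(1, 2)) = Pow(Add(Add(64, Mul(-36, Add(-45, -38))), Mul(-12, -123)), Rational(1, 2)) = Pow(Add(Add(64, Mul(-36, -83)), 1476), Rational(1, 2)) = Pow(Add(Add(64, 2988), 1476), Rational(1, 2)) = Pow(Add(3052, 1476), Rational(1, 2)) = Pow(4528, Rational(1, 2)) = Mul(4, Pow(283, Rational(1, 2)))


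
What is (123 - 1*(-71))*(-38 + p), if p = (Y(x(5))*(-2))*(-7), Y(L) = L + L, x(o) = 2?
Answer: 3492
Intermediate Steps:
Y(L) = 2*L
p = 56 (p = ((2*2)*(-2))*(-7) = (4*(-2))*(-7) = -8*(-7) = 56)
(123 - 1*(-71))*(-38 + p) = (123 - 1*(-71))*(-38 + 56) = (123 + 71)*18 = 194*18 = 3492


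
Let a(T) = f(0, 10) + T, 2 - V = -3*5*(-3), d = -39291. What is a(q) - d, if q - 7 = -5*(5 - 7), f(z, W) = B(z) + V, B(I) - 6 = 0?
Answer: 39271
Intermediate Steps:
B(I) = 6 (B(I) = 6 + 0 = 6)
V = -43 (V = 2 - (-3*5)*(-3) = 2 - (-15)*(-3) = 2 - 1*45 = 2 - 45 = -43)
f(z, W) = -37 (f(z, W) = 6 - 43 = -37)
q = 17 (q = 7 - 5*(5 - 7) = 7 - 5*(-2) = 7 + 10 = 17)
a(T) = -37 + T
a(q) - d = (-37 + 17) - 1*(-39291) = -20 + 39291 = 39271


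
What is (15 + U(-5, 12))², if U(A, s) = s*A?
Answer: 2025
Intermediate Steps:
U(A, s) = A*s
(15 + U(-5, 12))² = (15 - 5*12)² = (15 - 60)² = (-45)² = 2025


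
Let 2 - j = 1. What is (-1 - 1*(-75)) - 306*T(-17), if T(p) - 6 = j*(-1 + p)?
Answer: 3746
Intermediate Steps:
j = 1 (j = 2 - 1*1 = 2 - 1 = 1)
T(p) = 5 + p (T(p) = 6 + 1*(-1 + p) = 6 + (-1 + p) = 5 + p)
(-1 - 1*(-75)) - 306*T(-17) = (-1 - 1*(-75)) - 306*(5 - 17) = (-1 + 75) - 306*(-12) = 74 + 3672 = 3746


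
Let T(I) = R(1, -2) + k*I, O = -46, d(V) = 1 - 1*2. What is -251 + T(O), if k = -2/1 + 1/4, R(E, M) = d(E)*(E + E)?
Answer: -345/2 ≈ -172.50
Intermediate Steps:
d(V) = -1 (d(V) = 1 - 2 = -1)
R(E, M) = -2*E (R(E, M) = -(E + E) = -2*E)
k = -7/4 (k = -2*1 + 1*(¼) = -2 + ¼ = -7/4 ≈ -1.7500)
T(I) = -2 - 7*I/4 (T(I) = -2*1 - 7*I/4 = -2 - 7*I/4)
-251 + T(O) = -251 + (-2 - 7/4*(-46)) = -251 + (-2 + 161/2) = -251 + 157/2 = -345/2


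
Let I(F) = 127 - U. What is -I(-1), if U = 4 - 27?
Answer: -150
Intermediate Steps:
U = -23
I(F) = 150 (I(F) = 127 - 1*(-23) = 127 + 23 = 150)
-I(-1) = -1*150 = -150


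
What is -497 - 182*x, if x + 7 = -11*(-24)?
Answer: -47271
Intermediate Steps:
x = 257 (x = -7 - 11*(-24) = -7 + 264 = 257)
-497 - 182*x = -497 - 182*257 = -497 - 46774 = -47271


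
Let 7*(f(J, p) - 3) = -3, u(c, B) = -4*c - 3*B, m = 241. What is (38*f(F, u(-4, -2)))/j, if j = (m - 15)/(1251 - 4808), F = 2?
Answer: -1216494/791 ≈ -1537.9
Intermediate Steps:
f(J, p) = 18/7 (f(J, p) = 3 + (⅐)*(-3) = 3 - 3/7 = 18/7)
j = -226/3557 (j = (241 - 15)/(1251 - 4808) = 226/(-3557) = 226*(-1/3557) = -226/3557 ≈ -0.063537)
(38*f(F, u(-4, -2)))/j = (38*(18/7))/(-226/3557) = (684/7)*(-3557/226) = -1216494/791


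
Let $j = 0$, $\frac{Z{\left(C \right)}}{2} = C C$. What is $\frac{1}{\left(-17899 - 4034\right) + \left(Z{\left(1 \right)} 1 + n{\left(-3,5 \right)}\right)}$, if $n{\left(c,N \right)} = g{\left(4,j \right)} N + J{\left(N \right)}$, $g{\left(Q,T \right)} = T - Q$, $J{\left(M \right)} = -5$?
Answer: $- \frac{1}{21956} \approx -4.5546 \cdot 10^{-5}$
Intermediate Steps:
$Z{\left(C \right)} = 2 C^{2}$ ($Z{\left(C \right)} = 2 C C = 2 C^{2}$)
$n{\left(c,N \right)} = -5 - 4 N$ ($n{\left(c,N \right)} = \left(0 - 4\right) N - 5 = - 4 N - 5 = -5 - 4 N$)
$\frac{1}{\left(-17899 - 4034\right) + \left(Z{\left(1 \right)} 1 + n{\left(-3,5 \right)}\right)} = \frac{1}{\left(-17899 - 4034\right) + \left(2 \cdot 1^{2} \cdot 1 - 25\right)} = \frac{1}{\left(-17899 - 4034\right) + \left(2 \cdot 1 \cdot 1 - 25\right)} = \frac{1}{-21933 + \left(2 \cdot 1 - 25\right)} = \frac{1}{-21933 + \left(2 - 25\right)} = \frac{1}{-21933 - 23} = \frac{1}{-21956} = - \frac{1}{21956}$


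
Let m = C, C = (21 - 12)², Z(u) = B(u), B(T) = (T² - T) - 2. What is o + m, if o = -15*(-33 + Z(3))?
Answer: 516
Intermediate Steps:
B(T) = -2 + T² - T
Z(u) = -2 + u² - u
o = 435 (o = -15*(-33 + (-2 + 3² - 1*3)) = -15*(-33 + (-2 + 9 - 3)) = -15*(-33 + 4) = -15*(-29) = 435)
C = 81 (C = 9² = 81)
m = 81
o + m = 435 + 81 = 516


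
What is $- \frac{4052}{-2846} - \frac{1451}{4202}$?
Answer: $\frac{6448479}{5979446} \approx 1.0784$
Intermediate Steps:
$- \frac{4052}{-2846} - \frac{1451}{4202} = \left(-4052\right) \left(- \frac{1}{2846}\right) - \frac{1451}{4202} = \frac{2026}{1423} - \frac{1451}{4202} = \frac{6448479}{5979446}$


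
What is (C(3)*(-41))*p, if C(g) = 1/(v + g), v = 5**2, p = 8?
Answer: -82/7 ≈ -11.714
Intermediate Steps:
v = 25
C(g) = 1/(25 + g)
(C(3)*(-41))*p = (-41/(25 + 3))*8 = (-41/28)*8 = ((1/28)*(-41))*8 = -41/28*8 = -82/7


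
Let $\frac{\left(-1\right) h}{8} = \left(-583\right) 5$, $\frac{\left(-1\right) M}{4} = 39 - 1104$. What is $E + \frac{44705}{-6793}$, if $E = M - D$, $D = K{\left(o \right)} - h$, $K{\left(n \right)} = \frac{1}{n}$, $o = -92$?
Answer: $\frac{17232180413}{624956} \approx 27573.0$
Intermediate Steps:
$M = 4260$ ($M = - 4 \left(39 - 1104\right) = \left(-4\right) \left(-1065\right) = 4260$)
$h = 23320$ ($h = - 8 \left(\left(-583\right) 5\right) = \left(-8\right) \left(-2915\right) = 23320$)
$D = - \frac{2145441}{92}$ ($D = \frac{1}{-92} - 23320 = - \frac{1}{92} - 23320 = - \frac{2145441}{92} \approx -23320.0$)
$E = \frac{2537361}{92}$ ($E = 4260 - - \frac{2145441}{92} = 4260 + \frac{2145441}{92} = \frac{2537361}{92} \approx 27580.0$)
$E + \frac{44705}{-6793} = \frac{2537361}{92} + \frac{44705}{-6793} = \frac{2537361}{92} + 44705 \left(- \frac{1}{6793}\right) = \frac{2537361}{92} - \frac{44705}{6793} = \frac{17232180413}{624956}$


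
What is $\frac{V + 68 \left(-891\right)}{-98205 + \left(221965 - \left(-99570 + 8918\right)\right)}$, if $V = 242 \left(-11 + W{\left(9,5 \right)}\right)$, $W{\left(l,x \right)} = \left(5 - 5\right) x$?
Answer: $- \frac{2875}{9746} \approx -0.29499$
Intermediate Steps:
$W{\left(l,x \right)} = 0$ ($W{\left(l,x \right)} = 0 x = 0$)
$V = -2662$ ($V = 242 \left(-11 + 0\right) = 242 \left(-11\right) = -2662$)
$\frac{V + 68 \left(-891\right)}{-98205 + \left(221965 - \left(-99570 + 8918\right)\right)} = \frac{-2662 + 68 \left(-891\right)}{-98205 + \left(221965 - \left(-99570 + 8918\right)\right)} = \frac{-2662 - 60588}{-98205 + \left(221965 - -90652\right)} = - \frac{63250}{-98205 + \left(221965 + 90652\right)} = - \frac{63250}{-98205 + 312617} = - \frac{63250}{214412} = \left(-63250\right) \frac{1}{214412} = - \frac{2875}{9746}$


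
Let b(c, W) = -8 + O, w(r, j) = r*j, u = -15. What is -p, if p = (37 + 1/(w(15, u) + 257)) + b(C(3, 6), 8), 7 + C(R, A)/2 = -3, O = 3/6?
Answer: -945/32 ≈ -29.531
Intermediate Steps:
O = ½ (O = 3*(⅙) = ½ ≈ 0.50000)
C(R, A) = -20 (C(R, A) = -14 + 2*(-3) = -14 - 6 = -20)
w(r, j) = j*r
b(c, W) = -15/2 (b(c, W) = -8 + ½ = -15/2)
p = 945/32 (p = (37 + 1/(-15*15 + 257)) - 15/2 = (37 + 1/(-225 + 257)) - 15/2 = (37 + 1/32) - 15/2 = 1185/32 - 15/2 = 945/32 ≈ 29.531)
-p = -1*945/32 = -945/32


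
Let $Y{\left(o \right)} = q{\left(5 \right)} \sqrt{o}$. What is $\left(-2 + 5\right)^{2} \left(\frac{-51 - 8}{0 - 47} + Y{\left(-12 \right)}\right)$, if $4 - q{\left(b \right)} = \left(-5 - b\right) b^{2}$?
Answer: $\frac{531}{47} + 4572 i \sqrt{3} \approx 11.298 + 7918.9 i$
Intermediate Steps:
$q{\left(b \right)} = 4 - b^{2} \left(-5 - b\right)$ ($q{\left(b \right)} = 4 - \left(-5 - b\right) b^{2} = 4 - b^{2} \left(-5 - b\right)$)
$Y{\left(o \right)} = 254 \sqrt{o}$ ($Y{\left(o \right)} = \left(4 + 5^{3} + 5 \cdot 5^{2}\right) \sqrt{o} = \left(4 + 125 + 5 \cdot 25\right) \sqrt{o} = \left(4 + 125 + 125\right) \sqrt{o} = 254 \sqrt{o}$)
$\left(-2 + 5\right)^{2} \left(\frac{-51 - 8}{0 - 47} + Y{\left(-12 \right)}\right) = \left(-2 + 5\right)^{2} \left(\frac{-51 - 8}{0 - 47} + 254 \sqrt{-12}\right) = 3^{2} \left(- \frac{59}{-47} + 254 \cdot 2 i \sqrt{3}\right) = 9 \left(\left(-59\right) \left(- \frac{1}{47}\right) + 508 i \sqrt{3}\right) = 9 \left(\frac{59}{47} + 508 i \sqrt{3}\right) = \frac{531}{47} + 4572 i \sqrt{3}$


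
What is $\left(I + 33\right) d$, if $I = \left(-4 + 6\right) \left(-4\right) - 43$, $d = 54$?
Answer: $-972$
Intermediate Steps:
$I = -51$ ($I = 2 \left(-4\right) - 43 = -8 - 43 = -51$)
$\left(I + 33\right) d = \left(-51 + 33\right) 54 = \left(-18\right) 54 = -972$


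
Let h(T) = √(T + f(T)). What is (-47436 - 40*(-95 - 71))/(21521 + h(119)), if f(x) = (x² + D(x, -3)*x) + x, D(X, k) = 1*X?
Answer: -877970716/463124881 + 163184*√1785/463124881 ≈ -1.8809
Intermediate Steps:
D(X, k) = X
f(x) = x + 2*x² (f(x) = (x² + x*x) + x = (x² + x²) + x = 2*x² + x = x + 2*x²)
h(T) = √(T + T*(1 + 2*T))
(-47436 - 40*(-95 - 71))/(21521 + h(119)) = (-47436 - 40*(-95 - 71))/(21521 + √2*√(119*(1 + 119))) = (-47436 - 40*(-166))/(21521 + √2*√(119*120)) = (-47436 + 6640)/(21521 + √2*√14280) = -40796/(21521 + √2*(2*√3570)) = -40796/(21521 + 4*√1785)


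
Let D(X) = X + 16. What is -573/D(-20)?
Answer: 573/4 ≈ 143.25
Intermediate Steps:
D(X) = 16 + X
-573/D(-20) = -573/(16 - 20) = -573/(-4) = -573*(-¼) = 573/4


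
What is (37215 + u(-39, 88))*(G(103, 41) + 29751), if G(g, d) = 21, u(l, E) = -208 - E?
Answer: 1099152468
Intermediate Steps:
(37215 + u(-39, 88))*(G(103, 41) + 29751) = (37215 + (-208 - 1*88))*(21 + 29751) = (37215 + (-208 - 88))*29772 = (37215 - 296)*29772 = 36919*29772 = 1099152468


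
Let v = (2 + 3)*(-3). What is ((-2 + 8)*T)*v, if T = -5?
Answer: 450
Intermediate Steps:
v = -15 (v = 5*(-3) = -15)
((-2 + 8)*T)*v = ((-2 + 8)*(-5))*(-15) = (6*(-5))*(-15) = -30*(-15) = 450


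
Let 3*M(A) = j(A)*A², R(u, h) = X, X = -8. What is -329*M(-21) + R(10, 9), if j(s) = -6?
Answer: 290170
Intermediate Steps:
R(u, h) = -8
M(A) = -2*A² (M(A) = (-6*A²)/3 = -2*A²)
-329*M(-21) + R(10, 9) = -(-658)*(-21)² - 8 = -(-658)*441 - 8 = -329*(-882) - 8 = 290178 - 8 = 290170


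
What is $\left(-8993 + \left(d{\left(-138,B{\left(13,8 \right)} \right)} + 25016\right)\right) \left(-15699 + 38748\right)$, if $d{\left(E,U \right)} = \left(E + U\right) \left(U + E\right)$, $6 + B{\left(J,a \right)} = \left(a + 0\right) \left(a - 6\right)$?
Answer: $746948943$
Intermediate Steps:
$B{\left(J,a \right)} = -6 + a \left(-6 + a\right)$ ($B{\left(J,a \right)} = -6 + \left(a + 0\right) \left(a - 6\right) = -6 + a \left(-6 + a\right)$)
$d{\left(E,U \right)} = \left(E + U\right)^{2}$ ($d{\left(E,U \right)} = \left(E + U\right) \left(E + U\right) = \left(E + U\right)^{2}$)
$\left(-8993 + \left(d{\left(-138,B{\left(13,8 \right)} \right)} + 25016\right)\right) \left(-15699 + 38748\right) = \left(-8993 + \left(\left(-138 - \left(54 - 64\right)\right)^{2} + 25016\right)\right) \left(-15699 + 38748\right) = \left(-8993 + \left(\left(-138 - -10\right)^{2} + 25016\right)\right) 23049 = \left(-8993 + \left(\left(-138 + 10\right)^{2} + 25016\right)\right) 23049 = \left(-8993 + \left(\left(-128\right)^{2} + 25016\right)\right) 23049 = \left(-8993 + \left(16384 + 25016\right)\right) 23049 = \left(-8993 + 41400\right) 23049 = 32407 \cdot 23049 = 746948943$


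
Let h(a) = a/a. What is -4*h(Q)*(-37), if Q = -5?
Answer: 148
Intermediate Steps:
h(a) = 1
-4*h(Q)*(-37) = -4*1*(-37) = -4*(-37) = 148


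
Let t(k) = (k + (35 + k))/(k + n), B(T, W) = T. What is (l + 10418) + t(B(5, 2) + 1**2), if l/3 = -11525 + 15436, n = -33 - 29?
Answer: 1240409/56 ≈ 22150.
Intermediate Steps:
n = -62
l = 11733 (l = 3*(-11525 + 15436) = 3*3911 = 11733)
t(k) = (35 + 2*k)/(-62 + k) (t(k) = (k + (35 + k))/(k - 62) = (35 + 2*k)/(-62 + k))
(l + 10418) + t(B(5, 2) + 1**2) = (11733 + 10418) + (35 + 2*(5 + 1**2))/(-62 + (5 + 1**2)) = 22151 + (35 + 2*(5 + 1))/(-62 + (5 + 1)) = 22151 + (35 + 2*6)/(-62 + 6) = 22151 + (35 + 12)/(-56) = 22151 - 1/56*47 = 22151 - 47/56 = 1240409/56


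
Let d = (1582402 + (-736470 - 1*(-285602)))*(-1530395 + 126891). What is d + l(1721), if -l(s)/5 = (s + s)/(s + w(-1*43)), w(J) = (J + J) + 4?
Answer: -2602916379545114/1639 ≈ -1.5881e+12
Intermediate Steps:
w(J) = 4 + 2*J (w(J) = 2*J + 4 = 4 + 2*J)
l(s) = -10*s/(-82 + s) (l(s) = -5*(s + s)/(s + (4 + 2*(-1*43))) = -5*2*s/(s + (4 + 2*(-43))) = -5*2*s/(s + (4 - 86)) = -5*2*s/(s - 82) = -5*2*s/(-82 + s) = -10*s/(-82 + s))
d = -1588112495136 (d = (1582402 + (-736470 + 285602))*(-1403504) = (1582402 - 450868)*(-1403504) = 1131534*(-1403504) = -1588112495136)
d + l(1721) = -1588112495136 - 10*1721/(-82 + 1721) = -1588112495136 - 10*1721/1639 = -1588112495136 - 10*1721*1/1639 = -1588112495136 - 17210/1639 = -2602916379545114/1639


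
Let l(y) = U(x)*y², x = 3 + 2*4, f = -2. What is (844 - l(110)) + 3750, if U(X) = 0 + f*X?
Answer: 270794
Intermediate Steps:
x = 11 (x = 3 + 8 = 11)
U(X) = -2*X (U(X) = 0 - 2*X = -2*X)
l(y) = -22*y² (l(y) = (-2*11)*y² = -22*y²)
(844 - l(110)) + 3750 = (844 - (-22)*110²) + 3750 = (844 - (-22)*12100) + 3750 = (844 - 1*(-266200)) + 3750 = (844 + 266200) + 3750 = 267044 + 3750 = 270794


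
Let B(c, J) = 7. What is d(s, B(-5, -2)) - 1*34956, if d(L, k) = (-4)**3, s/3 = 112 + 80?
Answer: -35020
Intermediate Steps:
s = 576 (s = 3*(112 + 80) = 3*192 = 576)
d(L, k) = -64
d(s, B(-5, -2)) - 1*34956 = -64 - 1*34956 = -64 - 34956 = -35020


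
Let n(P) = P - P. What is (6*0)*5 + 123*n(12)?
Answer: 0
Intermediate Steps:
n(P) = 0
(6*0)*5 + 123*n(12) = (6*0)*5 + 123*0 = 0*5 + 0 = 0 + 0 = 0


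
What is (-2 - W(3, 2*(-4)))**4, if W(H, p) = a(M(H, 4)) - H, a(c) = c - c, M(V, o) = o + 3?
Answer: 1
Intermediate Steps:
M(V, o) = 3 + o
a(c) = 0
W(H, p) = -H (W(H, p) = 0 - H = -H)
(-2 - W(3, 2*(-4)))**4 = (-2 - (-1)*3)**4 = (-2 - 1*(-3))**4 = (-2 + 3)**4 = 1**4 = 1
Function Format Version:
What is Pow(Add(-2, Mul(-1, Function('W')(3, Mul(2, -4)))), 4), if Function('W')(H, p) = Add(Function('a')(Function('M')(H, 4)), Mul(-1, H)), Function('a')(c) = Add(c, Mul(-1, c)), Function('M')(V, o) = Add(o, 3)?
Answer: 1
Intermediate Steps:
Function('M')(V, o) = Add(3, o)
Function('a')(c) = 0
Function('W')(H, p) = Mul(-1, H) (Function('W')(H, p) = Add(0, Mul(-1, H)) = Mul(-1, H))
Pow(Add(-2, Mul(-1, Function('W')(3, Mul(2, -4)))), 4) = Pow(Add(-2, Mul(-1, Mul(-1, 3))), 4) = Pow(Add(-2, Mul(-1, -3)), 4) = Pow(Add(-2, 3), 4) = Pow(1, 4) = 1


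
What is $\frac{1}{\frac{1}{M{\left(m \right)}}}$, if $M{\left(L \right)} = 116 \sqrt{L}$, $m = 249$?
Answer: $116 \sqrt{249} \approx 1830.4$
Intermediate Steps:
$\frac{1}{\frac{1}{M{\left(m \right)}}} = \frac{1}{\frac{1}{116 \sqrt{249}}} = \frac{1}{\frac{1}{28884} \sqrt{249}} = 116 \sqrt{249}$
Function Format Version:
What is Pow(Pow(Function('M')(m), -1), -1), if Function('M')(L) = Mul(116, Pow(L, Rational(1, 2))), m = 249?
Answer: Mul(116, Pow(249, Rational(1, 2))) ≈ 1830.4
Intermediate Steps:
Pow(Pow(Function('M')(m), -1), -1) = Pow(Pow(Mul(116, Pow(249, Rational(1, 2))), -1), -1) = Pow(Mul(Rational(1, 28884), Pow(249, Rational(1, 2))), -1) = Mul(116, Pow(249, Rational(1, 2)))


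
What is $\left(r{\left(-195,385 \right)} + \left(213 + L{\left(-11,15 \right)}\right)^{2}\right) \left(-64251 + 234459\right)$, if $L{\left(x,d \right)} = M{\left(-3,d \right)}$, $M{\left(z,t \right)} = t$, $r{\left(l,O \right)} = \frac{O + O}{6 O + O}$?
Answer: $\frac{61936989120}{7} \approx 8.8481 \cdot 10^{9}$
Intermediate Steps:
$r{\left(l,O \right)} = \frac{2}{7}$ ($r{\left(l,O \right)} = \frac{2 O}{7 O} = 2 O \frac{1}{7 O} = \frac{2}{7}$)
$L{\left(x,d \right)} = d$
$\left(r{\left(-195,385 \right)} + \left(213 + L{\left(-11,15 \right)}\right)^{2}\right) \left(-64251 + 234459\right) = \left(\frac{2}{7} + \left(213 + 15\right)^{2}\right) \left(-64251 + 234459\right) = \left(\frac{2}{7} + 228^{2}\right) 170208 = \left(\frac{2}{7} + 51984\right) 170208 = \frac{363890}{7} \cdot 170208 = \frac{61936989120}{7}$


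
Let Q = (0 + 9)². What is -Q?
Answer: -81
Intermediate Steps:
Q = 81 (Q = 9² = 81)
-Q = -1*81 = -81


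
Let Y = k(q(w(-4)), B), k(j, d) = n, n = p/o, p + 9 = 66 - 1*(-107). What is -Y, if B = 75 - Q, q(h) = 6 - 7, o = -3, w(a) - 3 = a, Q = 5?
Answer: 164/3 ≈ 54.667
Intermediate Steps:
w(a) = 3 + a
q(h) = -1
B = 70 (B = 75 - 1*5 = 75 - 5 = 70)
p = 164 (p = -9 + (66 - 1*(-107)) = -9 + (66 + 107) = -9 + 173 = 164)
n = -164/3 (n = 164/(-3) = 164*(-⅓) = -164/3 ≈ -54.667)
k(j, d) = -164/3
Y = -164/3 ≈ -54.667
-Y = -1*(-164/3) = 164/3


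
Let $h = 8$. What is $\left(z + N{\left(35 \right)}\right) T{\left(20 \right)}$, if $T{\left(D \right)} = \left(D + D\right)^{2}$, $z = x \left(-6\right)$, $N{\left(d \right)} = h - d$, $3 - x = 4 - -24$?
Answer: $196800$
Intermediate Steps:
$x = -25$ ($x = 3 - \left(4 - -24\right) = 3 - \left(4 + 24\right) = 3 - 28 = -25$)
$N{\left(d \right)} = 8 - d$
$z = 150$ ($z = \left(-25\right) \left(-6\right) = 150$)
$T{\left(D \right)} = 4 D^{2}$ ($T{\left(D \right)} = \left(2 D\right)^{2} = 4 D^{2}$)
$\left(z + N{\left(35 \right)}\right) T{\left(20 \right)} = \left(150 + \left(8 - 35\right)\right) 4 \cdot 20^{2} = \left(150 + \left(8 - 35\right)\right) 4 \cdot 400 = \left(150 - 27\right) 1600 = 123 \cdot 1600 = 196800$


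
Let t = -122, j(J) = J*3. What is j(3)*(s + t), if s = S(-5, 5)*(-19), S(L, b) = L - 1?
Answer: -72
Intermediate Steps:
j(J) = 3*J
S(L, b) = -1 + L
s = 114 (s = (-1 - 5)*(-19) = -6*(-19) = 114)
j(3)*(s + t) = (3*3)*(114 - 122) = 9*(-8) = -72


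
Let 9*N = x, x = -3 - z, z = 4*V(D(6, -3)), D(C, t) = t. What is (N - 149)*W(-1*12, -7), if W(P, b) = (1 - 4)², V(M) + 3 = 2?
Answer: -1340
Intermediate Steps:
V(M) = -1 (V(M) = -3 + 2 = -1)
W(P, b) = 9 (W(P, b) = (-3)² = 9)
z = -4 (z = 4*(-1) = -4)
x = 1 (x = -3 - 1*(-4) = -3 + 4 = 1)
N = ⅑ (N = (⅑)*1 = ⅑ ≈ 0.11111)
(N - 149)*W(-1*12, -7) = (⅑ - 149)*9 = -1340/9*9 = -1340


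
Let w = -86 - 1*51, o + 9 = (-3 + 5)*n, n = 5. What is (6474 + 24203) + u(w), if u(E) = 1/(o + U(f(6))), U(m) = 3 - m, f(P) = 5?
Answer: 30676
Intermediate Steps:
o = 1 (o = -9 + (-3 + 5)*5 = -9 + 2*5 = -9 + 10 = 1)
w = -137 (w = -86 - 51 = -137)
u(E) = -1 (u(E) = 1/(1 + (3 - 1*5)) = 1/(1 + (3 - 5)) = 1/(1 - 2) = 1/(-1) = -1)
(6474 + 24203) + u(w) = (6474 + 24203) - 1 = 30677 - 1 = 30676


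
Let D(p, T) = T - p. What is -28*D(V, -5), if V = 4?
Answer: 252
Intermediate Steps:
-28*D(V, -5) = -28*(-5 - 1*4) = -28*(-5 - 4) = -28*(-9) = 252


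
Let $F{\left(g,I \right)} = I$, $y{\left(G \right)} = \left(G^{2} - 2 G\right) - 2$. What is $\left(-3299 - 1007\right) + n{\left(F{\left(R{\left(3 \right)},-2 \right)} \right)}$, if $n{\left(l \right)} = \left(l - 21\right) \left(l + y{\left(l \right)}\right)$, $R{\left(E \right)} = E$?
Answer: $-4398$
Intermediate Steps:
$y{\left(G \right)} = -2 + G^{2} - 2 G$
$n{\left(l \right)} = \left(-21 + l\right) \left(-2 + l^{2} - l\right)$ ($n{\left(l \right)} = \left(l - 21\right) \left(l - \left(2 - l^{2} + 2 l\right)\right) = \left(-21 + l\right) \left(-2 + l^{2} - l\right)$)
$\left(-3299 - 1007\right) + n{\left(F{\left(R{\left(3 \right)},-2 \right)} \right)} = \left(-3299 - 1007\right) + \left(42 + \left(-2\right)^{3} - 22 \left(-2\right)^{2} + 19 \left(-2\right)\right) = -4306 - 92 = -4398$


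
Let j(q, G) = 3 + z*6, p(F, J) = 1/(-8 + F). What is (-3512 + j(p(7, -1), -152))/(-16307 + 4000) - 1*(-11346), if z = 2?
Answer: 139638719/12307 ≈ 11346.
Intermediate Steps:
j(q, G) = 15 (j(q, G) = 3 + 2*6 = 3 + 12 = 15)
(-3512 + j(p(7, -1), -152))/(-16307 + 4000) - 1*(-11346) = (-3512 + 15)/(-16307 + 4000) - 1*(-11346) = -3497/(-12307) + 11346 = -3497*(-1/12307) + 11346 = 3497/12307 + 11346 = 139638719/12307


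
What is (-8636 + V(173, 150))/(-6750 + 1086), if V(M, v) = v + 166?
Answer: 260/177 ≈ 1.4689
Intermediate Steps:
V(M, v) = 166 + v
(-8636 + V(173, 150))/(-6750 + 1086) = (-8636 + (166 + 150))/(-6750 + 1086) = (-8636 + 316)/(-5664) = -8320*(-1/5664) = 260/177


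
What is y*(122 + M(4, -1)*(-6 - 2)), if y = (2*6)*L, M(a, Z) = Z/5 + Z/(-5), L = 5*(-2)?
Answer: -14640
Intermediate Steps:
L = -10
M(a, Z) = 0 (M(a, Z) = Z*(⅕) + Z*(-⅕) = Z/5 - Z/5 = 0)
y = -120 (y = (2*6)*(-10) = 12*(-10) = -120)
y*(122 + M(4, -1)*(-6 - 2)) = -120*(122 + 0*(-6 - 2)) = -120*(122 + 0*(-8)) = -120*(122 + 0) = -120*122 = -14640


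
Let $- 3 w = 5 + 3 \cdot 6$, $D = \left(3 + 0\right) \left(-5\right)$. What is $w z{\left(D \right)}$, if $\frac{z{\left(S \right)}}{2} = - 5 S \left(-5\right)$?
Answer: $5750$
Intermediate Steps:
$D = -15$ ($D = 3 \left(-5\right) = -15$)
$w = - \frac{23}{3}$ ($w = - \frac{5 + 3 \cdot 6}{3} = - \frac{5 + 18}{3} = \left(- \frac{1}{3}\right) 23 = - \frac{23}{3} \approx -7.6667$)
$z{\left(S \right)} = 50 S$ ($z{\left(S \right)} = 2 - 5 S \left(-5\right) = 2 \cdot 25 S = 50 S$)
$w z{\left(D \right)} = - \frac{23 \cdot 50 \left(-15\right)}{3} = \left(- \frac{23}{3}\right) \left(-750\right) = 5750$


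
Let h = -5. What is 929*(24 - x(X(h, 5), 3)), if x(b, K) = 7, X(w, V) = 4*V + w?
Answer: 15793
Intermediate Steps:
X(w, V) = w + 4*V
929*(24 - x(X(h, 5), 3)) = 929*(24 - 1*7) = 929*(24 - 7) = 929*17 = 15793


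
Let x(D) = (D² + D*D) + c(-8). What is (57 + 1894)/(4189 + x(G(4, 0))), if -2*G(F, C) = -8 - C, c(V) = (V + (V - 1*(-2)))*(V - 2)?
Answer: 1951/4361 ≈ 0.44737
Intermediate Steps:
c(V) = (-2 + V)*(2 + 2*V) (c(V) = (V + (V + 2))*(-2 + V) = (V + (2 + V))*(-2 + V) = (2 + 2*V)*(-2 + V) = (-2 + V)*(2 + 2*V))
G(F, C) = 4 + C/2 (G(F, C) = -(-8 - C)/2 = 4 + C/2)
x(D) = 140 + 2*D² (x(D) = (D² + D*D) + (-4 - 2*(-8) + 2*(-8)²) = (D² + D²) + (-4 + 16 + 2*64) = 2*D² + (-4 + 16 + 128) = 2*D² + 140 = 140 + 2*D²)
(57 + 1894)/(4189 + x(G(4, 0))) = (57 + 1894)/(4189 + (140 + 2*(4 + (½)*0)²)) = 1951/(4189 + (140 + 2*(4 + 0)²)) = 1951/(4189 + (140 + 2*4²)) = 1951/(4189 + (140 + 2*16)) = 1951/(4189 + (140 + 32)) = 1951/(4189 + 172) = 1951/4361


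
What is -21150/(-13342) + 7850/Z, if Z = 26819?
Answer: 335978275/178909549 ≈ 1.8779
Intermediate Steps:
-21150/(-13342) + 7850/Z = -21150/(-13342) + 7850/26819 = -21150*(-1/13342) + 7850*(1/26819) = 10575/6671 + 7850/26819 = 335978275/178909549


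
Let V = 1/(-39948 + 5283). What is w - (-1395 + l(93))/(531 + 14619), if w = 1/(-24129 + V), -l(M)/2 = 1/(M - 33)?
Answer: 17494875716693/190079123368500 ≈ 0.092040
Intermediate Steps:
V = -1/34665 (V = 1/(-34665) = -1/34665 ≈ -2.8848e-5)
l(M) = -2/(-33 + M) (l(M) = -2/(M - 33) = -2/(-33 + M))
w = -34665/836431786 (w = 1/(-24129 - 1/34665) = 1/(-836431786/34665) = -34665/836431786 ≈ -4.1444e-5)
w - (-1395 + l(93))/(531 + 14619) = -34665/836431786 - (-1395 - 2/(-33 + 93))/(531 + 14619) = -34665/836431786 - (-1395 - 2/60)/15150 = -34665/836431786 - (-1395 - 2*1/60)/15150 = -34665/836431786 - (-1395 - 1/30)/15150 = -34665/836431786 - (-41851)/(30*15150) = -34665/836431786 - 1*(-41851/454500) = -34665/836431786 + 41851/454500 = 17494875716693/190079123368500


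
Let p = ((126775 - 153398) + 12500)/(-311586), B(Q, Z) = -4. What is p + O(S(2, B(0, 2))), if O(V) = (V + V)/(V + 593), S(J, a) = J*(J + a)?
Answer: 5825759/183524154 ≈ 0.031744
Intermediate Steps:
O(V) = 2*V/(593 + V) (O(V) = (2*V)/(593 + V) = 2*V/(593 + V))
p = 14123/311586 (p = (-26623 + 12500)*(-1/311586) = -14123*(-1/311586) = 14123/311586 ≈ 0.045326)
p + O(S(2, B(0, 2))) = 14123/311586 + 2*(2*(2 - 4))/(593 + 2*(2 - 4)) = 14123/311586 + 2*(2*(-2))/(593 + 2*(-2)) = 14123/311586 + 2*(-4)/(593 - 4) = 14123/311586 + 2*(-4)/589 = 14123/311586 + 2*(-4)*(1/589) = 14123/311586 - 8/589 = 5825759/183524154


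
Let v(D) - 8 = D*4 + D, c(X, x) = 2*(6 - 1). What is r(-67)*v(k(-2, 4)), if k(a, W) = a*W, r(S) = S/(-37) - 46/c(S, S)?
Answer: 16512/185 ≈ 89.254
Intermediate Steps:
c(X, x) = 10 (c(X, x) = 2*5 = 10)
r(S) = -23/5 - S/37 (r(S) = S/(-37) - 46/10 = S*(-1/37) - 46*1/10 = -S/37 - 23/5 = -23/5 - S/37)
k(a, W) = W*a
v(D) = 8 + 5*D (v(D) = 8 + (D*4 + D) = 8 + (4*D + D) = 8 + 5*D)
r(-67)*v(k(-2, 4)) = (-23/5 - 1/37*(-67))*(8 + 5*(4*(-2))) = (-23/5 + 67/37)*(8 + 5*(-8)) = -516*(8 - 40)/185 = -516/185*(-32) = 16512/185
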